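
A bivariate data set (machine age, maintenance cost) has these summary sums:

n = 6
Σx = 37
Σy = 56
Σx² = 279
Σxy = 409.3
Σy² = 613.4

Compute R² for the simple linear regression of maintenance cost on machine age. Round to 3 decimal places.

Sxx = Σx² − (Σx)²/n = 279 − 228.166667 = 50.833333
Sxy = Σxy − (Σx)(Σy)/n = 409.3 − 345.333333 = 63.966667
Syy = Σy² − (Σy)²/n = 613.4 − 522.666667 = 90.733333
R² = Sxy²/(Sxx·Syy) = (63.966667)²/(50.833333·90.733333) = 0.887140

0.887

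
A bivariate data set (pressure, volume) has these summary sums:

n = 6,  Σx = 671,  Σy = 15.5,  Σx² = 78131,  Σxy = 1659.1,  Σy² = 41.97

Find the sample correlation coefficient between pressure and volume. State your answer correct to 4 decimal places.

-0.9626

Sxx = Σx² − (Σx)²/n = 78131 − 75040.166667 = 3090.833333
Sxy = Σxy − (Σx)(Σy)/n = 1659.1 − 1733.416667 = -74.316667
Syy = Σy² − (Σy)²/n = 41.97 − 40.041667 = 1.928333
r = Sxy/√(Sxx·Syy) = -74.316667/√(5960.156944) = -74.316667/77.202053 = -0.962626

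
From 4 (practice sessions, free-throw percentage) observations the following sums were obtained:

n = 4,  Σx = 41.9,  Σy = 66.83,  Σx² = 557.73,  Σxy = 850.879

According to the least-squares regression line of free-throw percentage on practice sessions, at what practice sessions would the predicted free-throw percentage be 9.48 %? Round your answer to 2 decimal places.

4.78

Sxx = Σx² − (Σx)²/n = 557.73 − 438.9025 = 118.8275
Sxy = Σxy − (Σx)(Σy)/n = 850.879 − 700.04425 = 150.83475
b = Sxy/Sxx = 150.83475/118.8275 = 1.269359
a = ȳ − b·x̄ = 16.7075 − 1.269359·10.475 = 3.410965
Set a + b·x = 9.48: x = (9.48 − 3.410965) / 1.269359 = 4.781181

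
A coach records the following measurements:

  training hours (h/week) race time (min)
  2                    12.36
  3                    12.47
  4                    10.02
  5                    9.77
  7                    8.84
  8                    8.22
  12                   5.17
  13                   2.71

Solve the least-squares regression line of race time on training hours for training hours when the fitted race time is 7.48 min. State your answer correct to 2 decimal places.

n = 8, Σx = 54, Σy = 69.56, Σxy = 375.97, Σx² = 480
Sxx = Σx² − (Σx)²/n = 480 − 364.5 = 115.5
Sxy = Σxy − (Σx)(Σy)/n = 375.97 − 469.53 = -93.56
b = Sxy/Sxx = -93.56/115.5 = -0.810043
a = ȳ − b·x̄ = 8.695 − (-0.810043)·6.75 = 14.162792
Set a + b·x = 7.48: x = (7.48 − 14.162792) / (-0.810043) = 8.249920

8.25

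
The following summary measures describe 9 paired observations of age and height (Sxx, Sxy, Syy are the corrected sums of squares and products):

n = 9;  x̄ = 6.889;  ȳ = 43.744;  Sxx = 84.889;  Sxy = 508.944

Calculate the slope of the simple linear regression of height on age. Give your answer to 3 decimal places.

5.995

b = Sxy/Sxx = 508.944/84.889 = 5.995406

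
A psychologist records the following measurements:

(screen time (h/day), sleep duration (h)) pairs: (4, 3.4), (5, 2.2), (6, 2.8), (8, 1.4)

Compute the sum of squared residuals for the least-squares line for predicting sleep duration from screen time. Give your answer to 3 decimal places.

0.583

n = 4, Σx = 23, Σy = 9.8, Σxy = 52.6, Σx² = 141, Σy² = 26.2
Sxx = Σx² − (Σx)²/n = 141 − 132.25 = 8.75
Sxy = Σxy − (Σx)(Σy)/n = 52.6 − 56.35 = -3.75
Syy = Σy² − (Σy)²/n = 26.2 − 24.01 = 2.19
b = Sxy/Sxx = -3.75/8.75 = -0.428571
SSE = Syy − b·Sxy = 2.19 − (-0.428571)·(-3.75) = 0.582857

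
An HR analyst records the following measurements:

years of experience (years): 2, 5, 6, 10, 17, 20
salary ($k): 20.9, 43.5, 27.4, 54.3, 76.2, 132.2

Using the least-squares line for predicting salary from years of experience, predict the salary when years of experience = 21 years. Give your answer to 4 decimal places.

n = 6, Σx = 60, Σy = 354.5, Σxy = 4906.1, Σx² = 854
Sxx = Σx² − (Σx)²/n = 854 − 600 = 254
Sxy = Σxy − (Σx)(Σy)/n = 4906.1 − 3545 = 1361.1
b = Sxy/Sxx = 1361.1/254 = 5.358661
a = ȳ − b·x̄ = 59.083333 − 5.358661·10 = 5.496719
ŷ(21) = a + b·21 = 5.496719 + 5.358661·21 = 118.028609

118.0286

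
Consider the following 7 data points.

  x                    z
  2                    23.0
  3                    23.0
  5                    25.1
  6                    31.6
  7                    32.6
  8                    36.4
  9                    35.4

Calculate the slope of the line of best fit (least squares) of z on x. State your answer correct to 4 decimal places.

n = 7, Σx = 40, Σy = 207.1, Σxy = 1268.1, Σx² = 268
Sxx = Σx² − (Σx)²/n = 268 − 228.571429 = 39.428571
Sxy = Σxy − (Σx)(Σy)/n = 1268.1 − 1183.428571 = 84.671429
b = Sxy/Sxx = 84.671429/39.428571 = 2.147464

2.1475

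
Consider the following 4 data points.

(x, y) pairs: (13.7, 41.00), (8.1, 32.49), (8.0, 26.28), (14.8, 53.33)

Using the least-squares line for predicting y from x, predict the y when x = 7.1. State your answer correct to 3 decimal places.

n = 4, Σx = 44.6, Σy = 153.1, Σxy = 1824.393, Σx² = 536.34
Sxx = Σx² − (Σx)²/n = 536.34 − 497.29 = 39.05
Sxy = Σxy − (Σx)(Σy)/n = 1824.393 − 1707.065 = 117.328
b = Sxy/Sxx = 117.328/39.05 = 3.004558
a = ȳ − b·x̄ = 38.275 − 3.004558·11.15 = 4.774175
ŷ(7.1) = a + b·7.1 = 4.774175 + 3.004558·7.1 = 26.106539

26.107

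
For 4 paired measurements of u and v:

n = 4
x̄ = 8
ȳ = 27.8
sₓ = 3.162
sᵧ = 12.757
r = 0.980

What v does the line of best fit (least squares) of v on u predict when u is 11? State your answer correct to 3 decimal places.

b = r · sᵧ/sₓ = 0.98 · 12.757/3.162 = 3.953782
a = ȳ − b·x̄ = 27.8 − 3.953782·8 = -3.830259
ŷ(11) = a + b·11 = -3.830259 + 3.953782·11 = 39.661347

39.661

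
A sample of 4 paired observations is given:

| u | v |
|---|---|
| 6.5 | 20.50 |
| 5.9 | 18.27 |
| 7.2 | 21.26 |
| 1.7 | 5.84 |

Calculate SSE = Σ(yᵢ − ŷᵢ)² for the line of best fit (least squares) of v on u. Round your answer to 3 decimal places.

n = 4, Σx = 21.3, Σy = 65.87, Σxy = 404.043, Σx² = 131.79, Σy² = 1240.1361
Sxx = Σx² − (Σx)²/n = 131.79 − 113.4225 = 18.3675
Sxy = Σxy − (Σx)(Σy)/n = 404.043 − 350.75775 = 53.28525
Syy = Σy² − (Σy)²/n = 1240.1361 − 1084.714225 = 155.421875
b = Sxy/Sxx = 53.28525/18.3675 = 2.901062
SSE = Syy − b·Sxy = 155.421875 − 2.901062·53.28525 = 0.838079

0.838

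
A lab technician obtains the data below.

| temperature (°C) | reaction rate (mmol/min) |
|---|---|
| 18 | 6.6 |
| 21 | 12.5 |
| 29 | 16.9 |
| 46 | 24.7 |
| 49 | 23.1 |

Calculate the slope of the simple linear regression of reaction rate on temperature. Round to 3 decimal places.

n = 5, Σx = 163, Σy = 83.8, Σxy = 3139.5, Σx² = 6123
Sxx = Σx² − (Σx)²/n = 6123 − 5313.8 = 809.2
Sxy = Σxy − (Σx)(Σy)/n = 3139.5 − 2731.88 = 407.62
b = Sxy/Sxx = 407.62/809.2 = 0.503732

0.504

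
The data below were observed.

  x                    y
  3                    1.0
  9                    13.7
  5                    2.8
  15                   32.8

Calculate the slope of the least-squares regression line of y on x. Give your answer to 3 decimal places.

n = 4, Σx = 32, Σy = 50.3, Σxy = 632.3, Σx² = 340
Sxx = Σx² − (Σx)²/n = 340 − 256 = 84
Sxy = Σxy − (Σx)(Σy)/n = 632.3 − 402.4 = 229.9
b = Sxy/Sxx = 229.9/84 = 2.736905

2.737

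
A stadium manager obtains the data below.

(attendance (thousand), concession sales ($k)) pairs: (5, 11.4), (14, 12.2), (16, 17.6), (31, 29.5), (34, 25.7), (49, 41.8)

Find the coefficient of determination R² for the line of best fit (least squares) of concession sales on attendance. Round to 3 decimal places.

0.944

n = 6, Σx = 149, Σy = 138.2, Σxy = 4345.9, Σx² = 4995, Σy² = 3866.54
Sxx = Σx² − (Σx)²/n = 4995 − 3700.166667 = 1294.833333
Sxy = Σxy − (Σx)(Σy)/n = 4345.9 − 3431.966667 = 913.933333
Syy = Σy² − (Σy)²/n = 3866.54 − 3183.206667 = 683.333333
R² = Sxy²/(Sxx·Syy) = (913.933333)²/(1294.833333·683.333333) = 0.944023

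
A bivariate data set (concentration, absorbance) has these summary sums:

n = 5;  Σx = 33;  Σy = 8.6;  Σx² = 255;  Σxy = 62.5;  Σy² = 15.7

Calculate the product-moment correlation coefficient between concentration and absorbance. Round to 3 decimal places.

0.988

Sxx = Σx² − (Σx)²/n = 255 − 217.8 = 37.2
Sxy = Σxy − (Σx)(Σy)/n = 62.5 − 56.76 = 5.74
Syy = Σy² − (Σy)²/n = 15.7 − 14.792 = 0.908
r = Sxy/√(Sxx·Syy) = 5.74/√(33.7776) = 5.74/5.811850 = 0.987637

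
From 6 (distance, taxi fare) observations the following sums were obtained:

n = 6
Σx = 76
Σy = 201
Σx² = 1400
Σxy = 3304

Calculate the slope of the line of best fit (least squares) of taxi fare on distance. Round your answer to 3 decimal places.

1.733

Sxx = Σx² − (Σx)²/n = 1400 − 962.666667 = 437.333333
Sxy = Σxy − (Σx)(Σy)/n = 3304 − 2546 = 758
b = Sxy/Sxx = 758/437.333333 = 1.733232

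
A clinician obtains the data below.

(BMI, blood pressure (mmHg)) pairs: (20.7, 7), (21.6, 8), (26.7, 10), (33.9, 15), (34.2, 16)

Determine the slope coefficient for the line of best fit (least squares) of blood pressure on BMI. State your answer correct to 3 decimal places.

0.626

n = 5, Σx = 137.1, Σy = 56, Σxy = 1640.4, Σx² = 3926.79
Sxx = Σx² − (Σx)²/n = 3926.79 − 3759.282 = 167.508
Sxy = Σxy − (Σx)(Σy)/n = 1640.4 − 1535.52 = 104.88
b = Sxy/Sxx = 104.88/167.508 = 0.626119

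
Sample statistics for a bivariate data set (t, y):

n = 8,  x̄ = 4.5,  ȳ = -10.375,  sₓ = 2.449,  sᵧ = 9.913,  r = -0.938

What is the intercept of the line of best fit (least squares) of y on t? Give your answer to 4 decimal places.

b = r · sᵧ/sₓ = -0.938 · 9.913/2.449 = -3.796813
a = ȳ − b·x̄ = -10.375 − (-3.796813)·4.5 = 6.710657

6.7107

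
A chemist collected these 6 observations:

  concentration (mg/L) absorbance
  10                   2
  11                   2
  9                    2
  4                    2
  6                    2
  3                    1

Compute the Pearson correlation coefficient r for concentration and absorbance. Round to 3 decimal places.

n = 6, Σx = 43, Σy = 11, Σxy = 83, Σx² = 363, Σy² = 21
Sxx = Σx² − (Σx)²/n = 363 − 308.166667 = 54.833333
Sxy = Σxy − (Σx)(Σy)/n = 83 − 78.833333 = 4.166667
Syy = Σy² − (Σy)²/n = 21 − 20.166667 = 0.833333
r = Sxy/√(Sxx·Syy) = 4.166667/√(45.694444) = 4.166667/6.759767 = 0.616392

0.616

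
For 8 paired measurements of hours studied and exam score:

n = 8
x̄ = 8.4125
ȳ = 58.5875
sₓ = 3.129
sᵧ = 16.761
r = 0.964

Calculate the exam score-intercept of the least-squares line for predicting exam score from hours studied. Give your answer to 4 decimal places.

b = r · sᵧ/sₓ = 0.964 · 16.761/3.129 = 5.163824
a = ȳ − b·x̄ = 58.5875 − 5.163824·8.4125 = 15.146834

15.1468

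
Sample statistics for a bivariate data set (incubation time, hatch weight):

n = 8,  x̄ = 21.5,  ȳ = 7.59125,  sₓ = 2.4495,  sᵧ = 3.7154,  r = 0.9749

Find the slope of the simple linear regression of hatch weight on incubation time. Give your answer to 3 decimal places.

1.479

b = r · sᵧ/sₓ = 0.9749 · 3.7154/2.4495 = 1.478728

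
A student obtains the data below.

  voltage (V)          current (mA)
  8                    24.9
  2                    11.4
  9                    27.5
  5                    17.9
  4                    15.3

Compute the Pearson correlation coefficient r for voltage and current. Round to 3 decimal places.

n = 5, Σx = 28, Σy = 97, Σxy = 620.2, Σx² = 190, Σy² = 2060.72
Sxx = Σx² − (Σx)²/n = 190 − 156.8 = 33.2
Sxy = Σxy − (Σx)(Σy)/n = 620.2 − 543.2 = 77
Syy = Σy² − (Σy)²/n = 2060.72 − 1881.8 = 178.92
r = Sxy/√(Sxx·Syy) = 77/√(5940.144) = 77/77.072330 = 0.999062

0.999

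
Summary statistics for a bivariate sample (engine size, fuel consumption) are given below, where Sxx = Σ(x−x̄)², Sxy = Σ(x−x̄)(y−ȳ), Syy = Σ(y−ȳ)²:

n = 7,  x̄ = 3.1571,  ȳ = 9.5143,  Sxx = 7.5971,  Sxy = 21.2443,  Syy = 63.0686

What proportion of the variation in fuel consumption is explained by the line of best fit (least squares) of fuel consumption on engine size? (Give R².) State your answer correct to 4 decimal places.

0.9419

R² = Sxy²/(Sxx·Syy) = (21.2443)²/(7.5971·63.0686) = 0.941941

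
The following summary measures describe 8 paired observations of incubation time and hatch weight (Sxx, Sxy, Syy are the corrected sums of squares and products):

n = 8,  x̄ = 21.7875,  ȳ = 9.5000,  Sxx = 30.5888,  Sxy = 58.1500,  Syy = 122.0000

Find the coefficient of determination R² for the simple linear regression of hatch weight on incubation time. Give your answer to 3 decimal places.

0.906

R² = Sxy²/(Sxx·Syy) = (58.15)²/(30.5888·122) = 0.906102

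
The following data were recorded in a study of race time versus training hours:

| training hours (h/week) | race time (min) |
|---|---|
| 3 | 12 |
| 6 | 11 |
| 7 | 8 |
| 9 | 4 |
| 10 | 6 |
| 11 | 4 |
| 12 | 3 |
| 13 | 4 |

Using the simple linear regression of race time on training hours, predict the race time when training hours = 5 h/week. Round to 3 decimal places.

n = 8, Σx = 71, Σy = 52, Σxy = 386, Σx² = 709
Sxx = Σx² − (Σx)²/n = 709 − 630.125 = 78.875
Sxy = Σxy − (Σx)(Σy)/n = 386 − 461.5 = -75.5
b = Sxy/Sxx = -75.5/78.875 = -0.957211
a = ȳ − b·x̄ = 6.5 − (-0.957211)·8.875 = 14.995246
ŷ(5) = a + b·5 = 14.995246 + (-0.957211)·5 = 10.209192

10.209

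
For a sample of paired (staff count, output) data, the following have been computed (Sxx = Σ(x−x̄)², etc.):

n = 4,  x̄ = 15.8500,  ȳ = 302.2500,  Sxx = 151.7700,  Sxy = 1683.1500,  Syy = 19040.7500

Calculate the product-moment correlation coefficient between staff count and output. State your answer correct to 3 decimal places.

0.990

r = Sxy/√(Sxx·Syy) = 1683.15/√(2889814.6275) = 1683.15/1699.945478 = 0.990120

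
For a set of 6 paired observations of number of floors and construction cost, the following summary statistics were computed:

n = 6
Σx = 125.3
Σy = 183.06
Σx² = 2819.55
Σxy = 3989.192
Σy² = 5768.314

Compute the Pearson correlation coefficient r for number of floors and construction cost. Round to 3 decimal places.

Sxx = Σx² − (Σx)²/n = 2819.55 − 2616.681667 = 202.868333
Sxy = Σxy − (Σx)(Σy)/n = 3989.192 − 3822.903 = 166.289
Syy = Σy² − (Σy)²/n = 5768.314 − 5585.1606 = 183.1534
r = Sxy/√(Sxx·Syy) = 166.289/√(37156.025002) = 166.289/192.758982 = 0.862678

0.863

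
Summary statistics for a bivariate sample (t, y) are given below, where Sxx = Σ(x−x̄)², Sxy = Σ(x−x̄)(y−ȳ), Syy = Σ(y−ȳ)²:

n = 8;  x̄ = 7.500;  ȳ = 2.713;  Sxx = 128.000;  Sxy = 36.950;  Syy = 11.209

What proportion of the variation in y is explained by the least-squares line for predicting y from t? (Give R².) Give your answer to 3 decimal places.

0.952

R² = Sxy²/(Sxx·Syy) = (36.95)²/(128·11.209) = 0.951595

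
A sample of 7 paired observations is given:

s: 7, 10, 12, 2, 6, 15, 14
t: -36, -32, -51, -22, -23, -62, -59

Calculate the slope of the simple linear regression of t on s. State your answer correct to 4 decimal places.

n = 7, Σx = 66, Σy = -285, Σxy = -3122, Σx² = 754
Sxx = Σx² − (Σx)²/n = 754 − 622.285714 = 131.714286
Sxy = Σxy − (Σx)(Σy)/n = -3122 − (-2687.142857) = -434.857143
b = Sxy/Sxx = -434.857143/131.714286 = -3.301518

-3.3015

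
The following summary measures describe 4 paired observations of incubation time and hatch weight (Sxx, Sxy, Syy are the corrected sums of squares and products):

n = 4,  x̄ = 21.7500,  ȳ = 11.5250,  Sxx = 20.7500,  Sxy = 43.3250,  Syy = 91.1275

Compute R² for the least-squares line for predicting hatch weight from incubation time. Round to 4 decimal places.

0.9927

R² = Sxy²/(Sxx·Syy) = (43.325)²/(20.75·91.1275) = 0.992681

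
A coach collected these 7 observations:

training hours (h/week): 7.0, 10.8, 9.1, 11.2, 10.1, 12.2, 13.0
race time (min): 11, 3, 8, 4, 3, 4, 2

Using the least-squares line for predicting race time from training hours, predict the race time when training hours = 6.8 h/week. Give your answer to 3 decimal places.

10.340

n = 7, Σx = 73.4, Σy = 35, Σxy = 332.1, Σx² = 793.74
Sxx = Σx² − (Σx)²/n = 793.74 − 769.651429 = 24.088571
Sxy = Σxy − (Σx)(Σy)/n = 332.1 − 367 = -34.9
b = Sxy/Sxx = -34.9/24.088571 = -1.448820
a = ȳ − b·x̄ = 5 − (-1.448820)·10.485714 = 20.191911
ŷ(6.8) = a + b·6.8 = 20.191911 + (-1.448820)·6.8 = 10.339936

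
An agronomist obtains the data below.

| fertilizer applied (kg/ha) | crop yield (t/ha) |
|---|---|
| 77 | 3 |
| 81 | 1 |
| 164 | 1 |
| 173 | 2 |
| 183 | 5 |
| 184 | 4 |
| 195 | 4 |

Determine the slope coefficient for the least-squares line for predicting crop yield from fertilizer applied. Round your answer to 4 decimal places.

0.0155

n = 7, Σx = 1057, Σy = 20, Σxy = 3253, Σx² = 174685
Sxx = Σx² − (Σx)²/n = 174685 − 159607 = 15078
Sxy = Σxy − (Σx)(Σy)/n = 3253 − 3020 = 233
b = Sxy/Sxx = 233/15078 = 0.015453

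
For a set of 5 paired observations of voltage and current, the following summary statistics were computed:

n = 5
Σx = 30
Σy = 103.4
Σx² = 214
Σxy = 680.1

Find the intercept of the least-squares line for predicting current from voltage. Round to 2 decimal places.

10.14

Sxx = Σx² − (Σx)²/n = 214 − 180 = 34
Sxy = Σxy − (Σx)(Σy)/n = 680.1 − 620.4 = 59.7
b = Sxy/Sxx = 59.7/34 = 1.755882
a = ȳ − b·x̄ = 20.68 − 1.755882·6 = 10.144706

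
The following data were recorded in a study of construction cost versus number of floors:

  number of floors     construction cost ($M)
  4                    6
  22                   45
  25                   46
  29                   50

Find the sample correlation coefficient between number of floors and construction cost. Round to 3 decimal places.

n = 4, Σx = 80, Σy = 147, Σxy = 3614, Σx² = 1966, Σy² = 6677
Sxx = Σx² − (Σx)²/n = 1966 − 1600 = 366
Sxy = Σxy − (Σx)(Σy)/n = 3614 − 2940 = 674
Syy = Σy² − (Σy)²/n = 6677 − 5402.25 = 1274.75
r = Sxy/√(Sxx·Syy) = 674/√(466558.5) = 674/683.050877 = 0.986749

0.987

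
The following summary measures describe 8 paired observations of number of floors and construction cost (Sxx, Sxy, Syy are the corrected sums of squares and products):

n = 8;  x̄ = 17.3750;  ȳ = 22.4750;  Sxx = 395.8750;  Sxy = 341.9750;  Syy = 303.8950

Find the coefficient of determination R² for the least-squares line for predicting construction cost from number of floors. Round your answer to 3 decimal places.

0.972

R² = Sxy²/(Sxx·Syy) = (341.975)²/(395.875·303.895) = 0.972091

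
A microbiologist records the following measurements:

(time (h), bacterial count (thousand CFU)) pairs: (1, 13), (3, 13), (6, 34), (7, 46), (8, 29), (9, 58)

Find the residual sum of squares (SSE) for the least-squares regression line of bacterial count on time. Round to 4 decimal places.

n = 6, Σx = 34, Σy = 193, Σxy = 1332, Σx² = 240, Σy² = 7815
Sxx = Σx² − (Σx)²/n = 240 − 192.666667 = 47.333333
Sxy = Σxy − (Σx)(Σy)/n = 1332 − 1093.666667 = 238.333333
Syy = Σy² − (Σy)²/n = 7815 − 6208.166667 = 1606.833333
b = Sxy/Sxx = 238.333333/47.333333 = 5.035211
SSE = Syy − b·Sxy = 1606.833333 − 5.035211·238.333333 = 406.774648

406.7746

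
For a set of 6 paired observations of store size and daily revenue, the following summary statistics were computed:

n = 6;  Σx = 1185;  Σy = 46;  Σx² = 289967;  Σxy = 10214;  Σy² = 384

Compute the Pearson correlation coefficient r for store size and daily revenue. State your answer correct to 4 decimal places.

0.8528

Sxx = Σx² − (Σx)²/n = 289967 − 234037.5 = 55929.5
Sxy = Σxy − (Σx)(Σy)/n = 10214 − 9085 = 1129
Syy = Σy² − (Σy)²/n = 384 − 352.666667 = 31.333333
r = Sxy/√(Sxx·Syy) = 1129/√(1752457.666667) = 1129/1323.804240 = 0.852845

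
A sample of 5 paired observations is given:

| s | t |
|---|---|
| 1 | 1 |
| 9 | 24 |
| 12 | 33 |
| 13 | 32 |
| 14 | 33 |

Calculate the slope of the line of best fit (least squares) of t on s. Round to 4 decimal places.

n = 5, Σx = 49, Σy = 123, Σxy = 1491, Σx² = 591
Sxx = Σx² − (Σx)²/n = 591 − 480.2 = 110.8
Sxy = Σxy − (Σx)(Σy)/n = 1491 − 1205.4 = 285.6
b = Sxy/Sxx = 285.6/110.8 = 2.577617

2.5776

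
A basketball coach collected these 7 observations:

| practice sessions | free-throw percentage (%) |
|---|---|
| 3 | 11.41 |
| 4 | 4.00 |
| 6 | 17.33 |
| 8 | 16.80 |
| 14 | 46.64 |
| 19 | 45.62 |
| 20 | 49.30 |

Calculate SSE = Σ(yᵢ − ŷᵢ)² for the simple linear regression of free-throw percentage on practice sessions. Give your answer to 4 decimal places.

199.0925

n = 7, Σx = 74, Σy = 191.1, Σxy = 2794.35, Σx² = 1082, Σy² = 7415.721
Sxx = Σx² − (Σx)²/n = 1082 − 782.285714 = 299.714286
Sxy = Σxy − (Σx)(Σy)/n = 2794.35 − 2020.2 = 774.15
Syy = Σy² − (Σy)²/n = 7415.721 − 5217.03 = 2198.691
b = Sxy/Sxx = 774.15/299.714286 = 2.582960
SSE = Syy − b·Sxy = 2198.691 − 2.582960·774.15 = 199.092546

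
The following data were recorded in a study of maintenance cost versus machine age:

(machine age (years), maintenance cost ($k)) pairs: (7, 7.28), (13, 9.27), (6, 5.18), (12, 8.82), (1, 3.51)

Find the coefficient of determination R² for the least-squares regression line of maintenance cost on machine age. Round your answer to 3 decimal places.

n = 5, Σx = 39, Σy = 34.06, Σxy = 311.9, Σx² = 399, Σy² = 255.8762
Sxx = Σx² − (Σx)²/n = 399 − 304.2 = 94.8
Sxy = Σxy − (Σx)(Σy)/n = 311.9 − 265.668 = 46.232
Syy = Σy² − (Σy)²/n = 255.8762 − 232.01672 = 23.85948
R² = Sxy²/(Sxx·Syy) = (46.232)²/(94.8·23.85948) = 0.944966

0.945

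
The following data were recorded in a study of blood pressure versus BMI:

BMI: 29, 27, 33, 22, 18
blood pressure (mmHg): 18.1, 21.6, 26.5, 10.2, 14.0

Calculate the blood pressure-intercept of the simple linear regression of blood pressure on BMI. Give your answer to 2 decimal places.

n = 5, Σx = 129, Σy = 90.4, Σxy = 2459, Σx² = 3467
Sxx = Σx² − (Σx)²/n = 3467 − 3328.2 = 138.8
Sxy = Σxy − (Σx)(Σy)/n = 2459 − 2332.32 = 126.68
b = Sxy/Sxx = 126.68/138.8 = 0.912680
a = ȳ − b·x̄ = 18.08 − 0.912680·25.8 = -5.467147

-5.47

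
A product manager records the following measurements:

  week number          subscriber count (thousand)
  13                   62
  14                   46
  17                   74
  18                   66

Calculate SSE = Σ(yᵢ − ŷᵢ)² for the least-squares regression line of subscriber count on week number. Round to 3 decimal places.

n = 4, Σx = 62, Σy = 248, Σxy = 3896, Σx² = 978, Σy² = 15792
Sxx = Σx² − (Σx)²/n = 978 − 961 = 17
Sxy = Σxy − (Σx)(Σy)/n = 3896 − 3844 = 52
Syy = Σy² − (Σy)²/n = 15792 − 15376 = 416
b = Sxy/Sxx = 52/17 = 3.058824
SSE = Syy − b·Sxy = 416 − 3.058824·52 = 256.941176

256.941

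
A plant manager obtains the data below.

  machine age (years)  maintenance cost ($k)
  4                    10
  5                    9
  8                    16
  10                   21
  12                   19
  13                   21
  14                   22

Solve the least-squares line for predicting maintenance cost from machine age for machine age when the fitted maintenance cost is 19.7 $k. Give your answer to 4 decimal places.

n = 7, Σx = 66, Σy = 118, Σxy = 1232, Σx² = 714
Sxx = Σx² − (Σx)²/n = 714 − 622.285714 = 91.714286
Sxy = Σxy − (Σx)(Σy)/n = 1232 − 1112.571429 = 119.428571
b = Sxy/Sxx = 119.428571/91.714286 = 1.302181
a = ȳ − b·x̄ = 16.857143 − 1.302181·9.428571 = 4.579439
Set a + b·x = 19.7: x = (19.7 − 4.579439) / 1.302181 = 11.611722

11.6117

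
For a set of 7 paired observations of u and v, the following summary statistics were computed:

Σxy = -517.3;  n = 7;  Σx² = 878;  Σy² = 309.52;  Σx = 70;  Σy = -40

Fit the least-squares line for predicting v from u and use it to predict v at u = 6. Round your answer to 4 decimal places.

-3.0783

Sxx = Σx² − (Σx)²/n = 878 − 700 = 178
Sxy = Σxy − (Σx)(Σy)/n = -517.3 − (-400) = -117.3
b = Sxy/Sxx = -117.3/178 = -0.658989
a = ȳ − b·x̄ = -5.714286 − (-0.658989)·10 = 0.875602
ŷ(6) = a + b·6 = 0.875602 + (-0.658989)·6 = -3.078331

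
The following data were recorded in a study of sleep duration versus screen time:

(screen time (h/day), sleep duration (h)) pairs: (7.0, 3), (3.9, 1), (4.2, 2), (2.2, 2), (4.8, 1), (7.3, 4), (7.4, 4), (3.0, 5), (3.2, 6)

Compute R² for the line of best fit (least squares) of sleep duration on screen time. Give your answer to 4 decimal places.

n = 9, Σx = 43, Σy = 28, Σxy = 135.5, Σx² = 237.02, Σy² = 112
Sxx = Σx² − (Σx)²/n = 237.02 − 205.444444 = 31.575556
Sxy = Σxy − (Σx)(Σy)/n = 135.5 − 133.777778 = 1.722222
Syy = Σy² − (Σy)²/n = 112 − 87.111111 = 24.888889
R² = Sxy²/(Sxx·Syy) = (1.722222)²/(31.575556·24.888889) = 0.003774

0.0038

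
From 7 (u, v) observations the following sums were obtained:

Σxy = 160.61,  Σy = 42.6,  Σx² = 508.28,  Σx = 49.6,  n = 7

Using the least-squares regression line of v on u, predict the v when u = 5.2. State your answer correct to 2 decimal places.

Sxx = Σx² − (Σx)²/n = 508.28 − 351.451429 = 156.828571
Sxy = Σxy − (Σx)(Σy)/n = 160.61 − 301.851429 = -141.241429
b = Sxy/Sxx = -141.241429/156.828571 = -0.900610
a = ȳ − b·x̄ = 6.085714 − (-0.900610)·7.085714 = 12.467182
ŷ(5.2) = a + b·5.2 = 12.467182 + (-0.900610)·5.2 = 7.784008

7.78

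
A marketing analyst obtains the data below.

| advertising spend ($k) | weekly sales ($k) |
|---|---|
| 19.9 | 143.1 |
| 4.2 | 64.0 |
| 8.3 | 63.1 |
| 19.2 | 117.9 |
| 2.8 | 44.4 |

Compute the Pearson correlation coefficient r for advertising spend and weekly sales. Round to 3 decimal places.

0.966

n = 5, Σx = 54.4, Σy = 432.5, Σxy = 6028.22, Σx² = 859.02, Σy² = 44426.99
Sxx = Σx² − (Σx)²/n = 859.02 − 591.872 = 267.148
Sxy = Σxy − (Σx)(Σy)/n = 6028.22 − 4705.6 = 1322.62
Syy = Σy² − (Σy)²/n = 44426.99 − 37411.25 = 7015.74
r = Sxy/√(Sxx·Syy) = 1322.62/√(1874240.90952) = 1322.62/1369.029185 = 0.966101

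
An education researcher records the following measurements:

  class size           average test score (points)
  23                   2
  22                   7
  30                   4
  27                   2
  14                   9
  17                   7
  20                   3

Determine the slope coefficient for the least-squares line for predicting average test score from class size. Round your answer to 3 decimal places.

-0.351

n = 7, Σx = 153, Σy = 34, Σxy = 679, Σx² = 3527
Sxx = Σx² − (Σx)²/n = 3527 − 3344.142857 = 182.857143
Sxy = Σxy − (Σx)(Σy)/n = 679 − 743.142857 = -64.142857
b = Sxy/Sxx = -64.142857/182.857143 = -0.350781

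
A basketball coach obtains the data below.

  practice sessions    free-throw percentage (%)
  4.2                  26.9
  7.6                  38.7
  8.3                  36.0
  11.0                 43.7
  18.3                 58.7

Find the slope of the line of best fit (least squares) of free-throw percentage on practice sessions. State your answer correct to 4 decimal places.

n = 5, Σx = 49.4, Σy = 204, Σxy = 2260.81, Σx² = 600.18
Sxx = Σx² − (Σx)²/n = 600.18 − 488.072 = 112.108
Sxy = Σxy − (Σx)(Σy)/n = 2260.81 − 2015.52 = 245.29
b = Sxy/Sxx = 245.29/112.108 = 2.187979

2.1880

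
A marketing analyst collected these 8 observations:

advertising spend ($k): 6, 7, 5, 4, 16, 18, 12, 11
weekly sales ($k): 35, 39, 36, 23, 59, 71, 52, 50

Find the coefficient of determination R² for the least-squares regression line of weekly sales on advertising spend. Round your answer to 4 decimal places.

0.9523

n = 8, Σx = 79, Σy = 365, Σxy = 4151, Σx² = 971, Σy² = 18297
Sxx = Σx² − (Σx)²/n = 971 − 780.125 = 190.875
Sxy = Σxy − (Σx)(Σy)/n = 4151 − 3604.375 = 546.625
Syy = Σy² − (Σy)²/n = 18297 − 16653.125 = 1643.875
R² = Sxy²/(Sxx·Syy) = (546.625)²/(190.875·1643.875) = 0.952272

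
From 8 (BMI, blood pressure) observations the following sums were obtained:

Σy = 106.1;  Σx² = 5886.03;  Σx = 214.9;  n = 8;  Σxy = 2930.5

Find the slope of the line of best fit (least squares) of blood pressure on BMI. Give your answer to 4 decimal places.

0.7097

Sxx = Σx² − (Σx)²/n = 5886.03 − 5772.75125 = 113.27875
Sxy = Σxy − (Σx)(Σy)/n = 2930.5 − 2850.11125 = 80.38875
b = Sxy/Sxx = 80.38875/113.27875 = 0.709654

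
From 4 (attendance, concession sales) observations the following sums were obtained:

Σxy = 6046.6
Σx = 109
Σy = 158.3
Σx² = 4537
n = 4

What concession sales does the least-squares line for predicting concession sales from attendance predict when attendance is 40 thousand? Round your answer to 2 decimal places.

53.68

Sxx = Σx² − (Σx)²/n = 4537 − 2970.25 = 1566.75
Sxy = Σxy − (Σx)(Σy)/n = 6046.6 − 4313.675 = 1732.925
b = Sxy/Sxx = 1732.925/1566.75 = 1.106064
a = ȳ − b·x̄ = 39.575 − 1.106064·27.25 = 9.434769
ŷ(40) = a + b·40 = 9.434769 + 1.106064·40 = 53.677310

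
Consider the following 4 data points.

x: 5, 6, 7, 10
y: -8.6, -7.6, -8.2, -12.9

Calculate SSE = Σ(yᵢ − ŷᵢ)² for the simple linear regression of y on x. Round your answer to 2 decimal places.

3.75

n = 4, Σx = 28, Σy = -37.3, Σxy = -275, Σx² = 210, Σy² = 365.37
Sxx = Σx² − (Σx)²/n = 210 − 196 = 14
Sxy = Σxy − (Σx)(Σy)/n = -275 − (-261.1) = -13.9
Syy = Σy² − (Σy)²/n = 365.37 − 347.8225 = 17.5475
b = Sxy/Sxx = -13.9/14 = -0.992857
SSE = Syy − b·Sxy = 17.5475 − (-0.992857)·(-13.9) = 3.746786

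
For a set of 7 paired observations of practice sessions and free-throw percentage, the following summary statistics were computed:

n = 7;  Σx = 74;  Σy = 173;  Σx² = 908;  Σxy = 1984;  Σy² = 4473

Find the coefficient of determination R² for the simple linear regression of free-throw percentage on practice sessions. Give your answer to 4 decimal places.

0.9698

Sxx = Σx² − (Σx)²/n = 908 − 782.285714 = 125.714286
Sxy = Σxy − (Σx)(Σy)/n = 1984 − 1828.857143 = 155.142857
Syy = Σy² − (Σy)²/n = 4473 − 4275.571429 = 197.428571
R² = Sxy²/(Sxx·Syy) = (155.142857)²/(125.714286·197.428571) = 0.969770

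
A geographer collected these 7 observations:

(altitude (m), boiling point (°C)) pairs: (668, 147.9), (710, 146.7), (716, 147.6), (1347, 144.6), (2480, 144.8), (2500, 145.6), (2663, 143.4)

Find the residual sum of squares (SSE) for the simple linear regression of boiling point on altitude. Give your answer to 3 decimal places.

n = 7, Σx = 11084, Σy = 1020.6, Σxy = 1608390.2, Σx² = 22769358, Σy² = 148820.18
Sxx = Σx² − (Σx)²/n = 22769358 − 17550722.285714 = 5218635.714286
Sxy = Σxy − (Σx)(Σy)/n = 1608390.2 − 1616047.2 = -7657
Syy = Σy² − (Σy)²/n = 148820.18 − 148803.48 = 16.7
b = Sxy/Sxx = -7657/5218635.714286 = -0.001467
SSE = Syy − b·Sxy = 16.7 − (-0.001467)·(-7657) = 5.465330

5.465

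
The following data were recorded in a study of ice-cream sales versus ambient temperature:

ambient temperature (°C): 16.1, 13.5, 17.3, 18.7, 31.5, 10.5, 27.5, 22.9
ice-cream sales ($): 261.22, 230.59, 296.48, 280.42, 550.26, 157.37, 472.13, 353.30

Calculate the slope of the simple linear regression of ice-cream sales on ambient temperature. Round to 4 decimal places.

n = 8, Σx = 158, Σy = 2601.77, Σxy = 57751.285, Σx² = 3473.6
Sxx = Σx² − (Σx)²/n = 3473.6 − 3120.5 = 353.1
Sxy = Σxy − (Σx)(Σy)/n = 57751.285 − 51384.9575 = 6366.3275
b = Sxy/Sxx = 6366.3275/353.1 = 18.029815

18.0298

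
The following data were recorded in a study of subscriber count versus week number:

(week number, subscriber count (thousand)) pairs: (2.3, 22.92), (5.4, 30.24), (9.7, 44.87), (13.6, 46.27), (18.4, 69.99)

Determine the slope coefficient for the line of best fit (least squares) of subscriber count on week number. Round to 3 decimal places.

n = 5, Σx = 49.4, Σy = 214.29, Σxy = 2568.339, Σx² = 652.06
Sxx = Σx² − (Σx)²/n = 652.06 − 488.072 = 163.988
Sxy = Σxy − (Σx)(Σy)/n = 2568.339 − 2117.1852 = 451.1538
b = Sxy/Sxx = 451.1538/163.988 = 2.751139

2.751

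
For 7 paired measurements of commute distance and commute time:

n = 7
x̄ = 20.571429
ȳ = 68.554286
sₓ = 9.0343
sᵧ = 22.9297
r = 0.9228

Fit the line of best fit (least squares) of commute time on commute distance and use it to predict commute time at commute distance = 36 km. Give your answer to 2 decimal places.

b = r · sᵧ/sₓ = 0.9228 · 22.9297/9.0343 = 2.342132
a = ȳ − b·x̄ = 68.554286 − 2.342132·20.571429 = 20.373275
ŷ(36) = a + b·36 = 20.373275 + 2.342132·36 = 104.690043

104.69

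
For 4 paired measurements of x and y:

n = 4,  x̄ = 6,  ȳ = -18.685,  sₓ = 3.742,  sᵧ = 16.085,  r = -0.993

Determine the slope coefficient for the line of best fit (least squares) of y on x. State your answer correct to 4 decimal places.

b = r · sᵧ/sₓ = -0.993 · 16.085/3.742 = -4.268414

-4.2684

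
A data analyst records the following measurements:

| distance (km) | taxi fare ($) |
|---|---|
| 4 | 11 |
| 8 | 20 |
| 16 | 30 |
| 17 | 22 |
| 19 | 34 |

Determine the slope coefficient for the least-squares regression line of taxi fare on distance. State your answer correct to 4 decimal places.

n = 5, Σx = 64, Σy = 117, Σxy = 1704, Σx² = 986
Sxx = Σx² − (Σx)²/n = 986 − 819.2 = 166.8
Sxy = Σxy − (Σx)(Σy)/n = 1704 − 1497.6 = 206.4
b = Sxy/Sxx = 206.4/166.8 = 1.237410

1.2374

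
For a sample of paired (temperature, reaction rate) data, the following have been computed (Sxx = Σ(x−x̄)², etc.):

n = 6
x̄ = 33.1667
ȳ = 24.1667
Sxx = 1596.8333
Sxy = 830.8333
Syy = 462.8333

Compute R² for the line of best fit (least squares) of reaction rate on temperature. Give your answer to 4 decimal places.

R² = Sxy²/(Sxx·Syy) = (830.8333)²/(1596.8333·462.8333) = 0.933993

0.9340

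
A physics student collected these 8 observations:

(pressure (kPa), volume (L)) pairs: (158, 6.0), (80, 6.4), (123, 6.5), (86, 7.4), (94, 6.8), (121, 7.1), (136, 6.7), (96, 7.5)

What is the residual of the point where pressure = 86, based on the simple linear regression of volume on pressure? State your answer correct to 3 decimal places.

0.332

n = 8, Σx = 894, Σy = 54.4, Σxy = 6025.4, Σx² = 105078
Sxx = Σx² − (Σx)²/n = 105078 − 99904.5 = 5173.5
Sxy = Σxy − (Σx)(Σy)/n = 6025.4 − 6079.2 = -53.8
b = Sxy/Sxx = -53.8/5173.5 = -0.010399
a = ȳ − b·x̄ = 6.8 − (-0.010399)·111.75 = 7.962105
ŷ(86) = 7.962105 + (-0.010399)·86 = 7.067778
residual = y − ŷ = 7.4 − 7.067778 = 0.332222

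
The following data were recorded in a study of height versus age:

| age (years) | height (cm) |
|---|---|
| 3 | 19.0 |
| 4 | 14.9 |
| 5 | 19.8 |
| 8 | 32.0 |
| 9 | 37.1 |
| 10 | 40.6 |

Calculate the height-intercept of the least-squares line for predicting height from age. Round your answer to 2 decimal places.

3.83

n = 6, Σx = 39, Σy = 163.4, Σxy = 1211.5, Σx² = 295
Sxx = Σx² − (Σx)²/n = 295 − 253.5 = 41.5
Sxy = Σxy − (Σx)(Σy)/n = 1211.5 − 1062.1 = 149.4
b = Sxy/Sxx = 149.4/41.5 = 3.6
a = ȳ − b·x̄ = 27.233333 − 3.6·6.5 = 3.833333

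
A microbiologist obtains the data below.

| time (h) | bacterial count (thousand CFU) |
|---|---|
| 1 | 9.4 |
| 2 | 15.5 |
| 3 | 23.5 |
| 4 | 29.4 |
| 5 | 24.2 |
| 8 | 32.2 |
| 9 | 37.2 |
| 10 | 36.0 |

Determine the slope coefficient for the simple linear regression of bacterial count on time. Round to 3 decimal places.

n = 8, Σx = 42, Σy = 207.4, Σxy = 1301.9, Σx² = 300
Sxx = Σx² − (Σx)²/n = 300 − 220.5 = 79.5
Sxy = Σxy − (Σx)(Σy)/n = 1301.9 − 1088.85 = 213.05
b = Sxy/Sxx = 213.05/79.5 = 2.679874

2.680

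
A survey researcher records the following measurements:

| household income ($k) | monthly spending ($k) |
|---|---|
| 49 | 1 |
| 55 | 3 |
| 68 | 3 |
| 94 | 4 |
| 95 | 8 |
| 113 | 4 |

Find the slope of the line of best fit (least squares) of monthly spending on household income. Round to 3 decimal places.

n = 6, Σx = 474, Σy = 23, Σxy = 2006, Σx² = 40680
Sxx = Σx² − (Σx)²/n = 40680 − 37446 = 3234
Sxy = Σxy − (Σx)(Σy)/n = 2006 − 1817 = 189
b = Sxy/Sxx = 189/3234 = 0.058442

0.058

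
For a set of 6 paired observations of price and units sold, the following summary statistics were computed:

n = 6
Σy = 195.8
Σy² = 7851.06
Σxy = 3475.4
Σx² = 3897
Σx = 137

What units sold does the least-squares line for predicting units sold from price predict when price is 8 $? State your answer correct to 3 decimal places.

51.837

Sxx = Σx² − (Σx)²/n = 3897 − 3128.166667 = 768.833333
Sxy = Σxy − (Σx)(Σy)/n = 3475.4 − 4470.766667 = -995.366667
b = Sxy/Sxx = -995.366667/768.833333 = -1.294646
a = ȳ − b·x̄ = 32.633333 − (-1.294646)·22.833333 = 62.194407
ŷ(8) = a + b·8 = 62.194407 + (-1.294646)·8 = 51.837243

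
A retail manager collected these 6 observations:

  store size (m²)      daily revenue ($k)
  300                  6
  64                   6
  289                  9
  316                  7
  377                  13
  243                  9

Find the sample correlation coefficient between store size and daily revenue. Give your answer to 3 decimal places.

n = 6, Σx = 1589, Σy = 50, Σxy = 14085, Σx² = 478651, Σy² = 452
Sxx = Σx² − (Σx)²/n = 478651 − 420820.166667 = 57830.833333
Sxy = Σxy − (Σx)(Σy)/n = 14085 − 13241.666667 = 843.333333
Syy = Σy² − (Σy)²/n = 452 − 416.666667 = 35.333333
r = Sxy/√(Sxx·Syy) = 843.333333/√(2043356.111111) = 843.333333/1429.460077 = 0.589966

0.590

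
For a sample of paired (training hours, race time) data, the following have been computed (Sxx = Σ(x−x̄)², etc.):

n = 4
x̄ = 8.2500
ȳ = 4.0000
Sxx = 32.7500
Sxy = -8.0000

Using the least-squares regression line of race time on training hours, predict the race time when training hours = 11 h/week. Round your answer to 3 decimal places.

b = Sxy/Sxx = -8/32.75 = -0.244275
a = ȳ − b·x̄ = 4 − (-0.244275)·8.25 = 6.015267
ŷ(11) = a + b·11 = 6.015267 + (-0.244275)·11 = 3.328244

3.328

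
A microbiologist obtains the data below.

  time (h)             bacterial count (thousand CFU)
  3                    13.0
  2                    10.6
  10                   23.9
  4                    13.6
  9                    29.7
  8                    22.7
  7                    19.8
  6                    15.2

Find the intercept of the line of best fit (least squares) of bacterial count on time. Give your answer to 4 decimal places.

5.7936

n = 8, Σx = 49, Σy = 148.5, Σxy = 1032.3, Σx² = 359
Sxx = Σx² − (Σx)²/n = 359 − 300.125 = 58.875
Sxy = Σxy − (Σx)(Σy)/n = 1032.3 − 909.5625 = 122.7375
b = Sxy/Sxx = 122.7375/58.875 = 2.084713
a = ȳ − b·x̄ = 18.5625 − 2.084713·6.125 = 5.793631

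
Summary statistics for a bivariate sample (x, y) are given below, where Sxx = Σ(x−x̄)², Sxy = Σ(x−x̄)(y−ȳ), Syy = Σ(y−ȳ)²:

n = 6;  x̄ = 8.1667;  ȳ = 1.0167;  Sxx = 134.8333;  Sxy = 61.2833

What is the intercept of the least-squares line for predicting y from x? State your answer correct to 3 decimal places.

b = Sxy/Sxx = 61.2833/134.8333 = 0.454512
a = ȳ − b·x̄ = 1.0167 − 0.454512·8.1667 = -2.695160

-2.695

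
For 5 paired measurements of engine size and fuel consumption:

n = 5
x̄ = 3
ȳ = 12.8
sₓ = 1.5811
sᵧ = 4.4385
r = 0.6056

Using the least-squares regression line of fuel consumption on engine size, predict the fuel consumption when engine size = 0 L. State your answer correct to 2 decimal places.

b = r · sᵧ/sₓ = 0.6056 · 4.4385/1.5811 = 1.700054
a = ȳ − b·x̄ = 12.8 − 1.700054·3 = 7.699838
ŷ(0) = a + b·0 = 7.699838 + 1.700054·0 = 7.699838

7.70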